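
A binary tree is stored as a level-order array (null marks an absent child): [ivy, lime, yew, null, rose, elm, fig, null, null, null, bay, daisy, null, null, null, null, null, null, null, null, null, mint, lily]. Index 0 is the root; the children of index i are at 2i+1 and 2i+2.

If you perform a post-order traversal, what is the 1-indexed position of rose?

4

Post-order visits the left subtree, then the right subtree, then the node.
At ivy: go left to lime.
  At lime: no left child.
  At lime: go right to rose.
    At rose: no left child.
    At rose: go right to bay.
      At bay: go left to mint.
        mint is a leaf — visit mint.
      At bay: go right to lily.
        lily is a leaf — visit lily.
      Visit bay.
    Visit rose.
  Visit lime.
At ivy: go right to yew.
  At yew: go left to elm.
    At elm: go left to daisy.
      daisy is a leaf — visit daisy.
    At elm: no right child.
    Visit elm.
  At yew: go right to fig.
    fig is a leaf — visit fig.
  Visit yew.
Visit ivy.
Full post-order sequence: mint, lily, bay, rose, lime, daisy, elm, fig, yew, ivy.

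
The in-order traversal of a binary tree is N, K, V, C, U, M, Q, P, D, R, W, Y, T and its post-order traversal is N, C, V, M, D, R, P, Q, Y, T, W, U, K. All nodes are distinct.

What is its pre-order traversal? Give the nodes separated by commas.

K, N, U, V, C, W, Q, M, P, R, D, T, Y

The last element of post-order is the root; it splits in-order into left and right subtrees.
Root K: left subtree has 1 node {N}, right has 11 {V, C, U, M, Q, P, D, R, W, Y, T}.
  Root U: left subtree has 2 nodes {V, C}, right has 8 {M, Q, P, D, R, W, Y, T}.
    Root V: left subtree has 0 nodes { }, right has 1 {C}.
    Root W: left subtree has 5 nodes {M, Q, P, D, R}, right has 2 {Y, T}.
      Root Q: left subtree has 1 node {M}, right has 3 {P, D, R}.
        Root P: left subtree has 0 nodes { }, right has 2 {D, R}.
          Root R: left subtree has 1 node {D}, right has 0 { }.
      Root T: left subtree has 1 node {Y}, right has 0 { }.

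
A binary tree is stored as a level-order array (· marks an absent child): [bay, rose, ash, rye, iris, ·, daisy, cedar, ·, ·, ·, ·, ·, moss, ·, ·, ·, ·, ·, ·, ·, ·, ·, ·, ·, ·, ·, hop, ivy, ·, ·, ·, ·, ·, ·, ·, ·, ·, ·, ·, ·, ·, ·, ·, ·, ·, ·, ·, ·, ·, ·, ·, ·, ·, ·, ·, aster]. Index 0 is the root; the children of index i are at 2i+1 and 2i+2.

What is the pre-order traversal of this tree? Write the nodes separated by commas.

bay, rose, rye, cedar, iris, ash, daisy, moss, hop, aster, ivy

Pre-order visits the node, then its left subtree, then its right subtree.
Visit bay.
At bay: go left to rose.
  Visit rose.
  At rose: go left to rye.
    Visit rye.
    At rye: go left to cedar.
      cedar is a leaf — visit cedar.
    At rye: no right child.
  At rose: go right to iris.
    iris is a leaf — visit iris.
At bay: go right to ash.
  Visit ash.
  At ash: no left child.
  At ash: go right to daisy.
    Visit daisy.
    At daisy: go left to moss.
      Visit moss.
      At moss: go left to hop.
        Visit hop.
        At hop: no left child.
        At hop: go right to aster.
          aster is a leaf — visit aster.
      At moss: go right to ivy.
        ivy is a leaf — visit ivy.
    At daisy: no right child.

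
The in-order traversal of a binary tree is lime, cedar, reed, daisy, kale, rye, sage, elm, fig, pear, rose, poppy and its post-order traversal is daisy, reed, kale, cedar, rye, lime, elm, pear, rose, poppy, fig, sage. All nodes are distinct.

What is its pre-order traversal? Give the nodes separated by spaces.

The last element of post-order is the root; it splits in-order into left and right subtrees.
Root sage: left subtree has 6 nodes {lime, cedar, reed, daisy, kale, rye}, right has 5 {elm, fig, pear, rose, poppy}.
  Root lime: left subtree has 0 nodes { }, right has 5 {cedar, reed, daisy, kale, rye}.
    Root rye: left subtree has 4 nodes {cedar, reed, daisy, kale}, right has 0 { }.
      Root cedar: left subtree has 0 nodes { }, right has 3 {reed, daisy, kale}.
        Root kale: left subtree has 2 nodes {reed, daisy}, right has 0 { }.
          Root reed: left subtree has 0 nodes { }, right has 1 {daisy}.
  Root fig: left subtree has 1 node {elm}, right has 3 {pear, rose, poppy}.
    Root poppy: left subtree has 2 nodes {pear, rose}, right has 0 { }.
      Root rose: left subtree has 1 node {pear}, right has 0 { }.

sage lime rye cedar kale reed daisy fig elm poppy rose pear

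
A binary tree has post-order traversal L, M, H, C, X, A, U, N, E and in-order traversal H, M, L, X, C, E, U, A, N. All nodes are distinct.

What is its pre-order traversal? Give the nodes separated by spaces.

E X H M L C N U A

The last element of post-order is the root; it splits in-order into left and right subtrees.
Root E: left subtree has 5 nodes {H, M, L, X, C}, right has 3 {U, A, N}.
  Root X: left subtree has 3 nodes {H, M, L}, right has 1 {C}.
    Root H: left subtree has 0 nodes { }, right has 2 {M, L}.
      Root M: left subtree has 0 nodes { }, right has 1 {L}.
  Root N: left subtree has 2 nodes {U, A}, right has 0 { }.
    Root U: left subtree has 0 nodes { }, right has 1 {A}.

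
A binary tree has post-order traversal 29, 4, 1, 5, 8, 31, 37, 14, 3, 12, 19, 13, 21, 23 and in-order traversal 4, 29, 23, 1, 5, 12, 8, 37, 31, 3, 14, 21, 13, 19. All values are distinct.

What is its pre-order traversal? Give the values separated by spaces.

The last element of post-order is the root; it splits in-order into left and right subtrees.
Root 23: left subtree has 2 nodes {4, 29}, right has 11 {1, 5, 12, 8, 37, 31, 3, 14, 21, 13, 19}.
  Root 4: left subtree has 0 nodes { }, right has 1 {29}.
  Root 21: left subtree has 8 nodes {1, 5, 12, 8, 37, 31, 3, 14}, right has 2 {13, 19}.
    Root 12: left subtree has 2 nodes {1, 5}, right has 5 {8, 37, 31, 3, 14}.
      Root 5: left subtree has 1 node {1}, right has 0 { }.
      Root 3: left subtree has 3 nodes {8, 37, 31}, right has 1 {14}.
        Root 37: left subtree has 1 node {8}, right has 1 {31}.
    Root 13: left subtree has 0 nodes { }, right has 1 {19}.

23 4 29 21 12 5 1 3 37 8 31 14 13 19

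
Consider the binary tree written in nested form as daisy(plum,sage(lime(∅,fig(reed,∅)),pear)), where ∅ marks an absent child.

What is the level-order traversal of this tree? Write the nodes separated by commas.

Level-order visits nodes level by level from the root, left to right within each level.
Level 0: daisy
Level 1: plum, sage
Level 2: lime, pear
Level 3: fig
Level 4: reed

daisy, plum, sage, lime, pear, fig, reed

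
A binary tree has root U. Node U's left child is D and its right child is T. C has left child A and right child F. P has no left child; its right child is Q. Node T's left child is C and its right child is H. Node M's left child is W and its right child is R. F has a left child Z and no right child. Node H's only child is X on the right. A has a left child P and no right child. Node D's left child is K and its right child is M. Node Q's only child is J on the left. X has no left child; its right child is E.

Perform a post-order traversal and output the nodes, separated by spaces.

Post-order visits the left subtree, then the right subtree, then the node.
At U: go left to D.
  At D: go left to K.
    K is a leaf — visit K.
  At D: go right to M.
    At M: go left to W.
      W is a leaf — visit W.
    At M: go right to R.
      R is a leaf — visit R.
    Visit M.
  Visit D.
At U: go right to T.
  At T: go left to C.
    At C: go left to A.
      At A: go left to P.
        At P: no left child.
        At P: go right to Q.
          At Q: go left to J.
            J is a leaf — visit J.
          At Q: no right child.
          Visit Q.
        Visit P.
      At A: no right child.
      Visit A.
    At C: go right to F.
      At F: go left to Z.
        Z is a leaf — visit Z.
      At F: no right child.
      Visit F.
    Visit C.
  At T: go right to H.
    At H: no left child.
    At H: go right to X.
      At X: no left child.
      At X: go right to E.
        E is a leaf — visit E.
      Visit X.
    Visit H.
  Visit T.
Visit U.

K W R M D J Q P A Z F C E X H T U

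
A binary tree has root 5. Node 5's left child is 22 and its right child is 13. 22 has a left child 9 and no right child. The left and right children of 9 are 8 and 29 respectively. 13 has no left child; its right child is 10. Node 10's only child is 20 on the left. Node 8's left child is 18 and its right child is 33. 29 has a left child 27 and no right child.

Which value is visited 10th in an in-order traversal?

In-order visits the left subtree, then the node, then the right subtree.
At 5: go left to 22.
  At 22: go left to 9.
    At 9: go left to 8.
      At 8: go left to 18.
        18 is a leaf — visit 18.
      Visit 8.
      At 8: go right to 33.
        33 is a leaf — visit 33.
    Visit 9.
    At 9: go right to 29.
      At 29: go left to 27.
        27 is a leaf — visit 27.
      Visit 29.
      At 29: no right child.
  Visit 22.
  At 22: no right child.
Visit 5.
At 5: go right to 13.
  At 13: no left child.
  Visit 13.
  At 13: go right to 10.
    At 10: go left to 20.
      20 is a leaf — visit 20.
    Visit 10.
    At 10: no right child.
Full in-order sequence: 18, 8, 33, 9, 27, 29, 22, 5, 13, 20, 10.

20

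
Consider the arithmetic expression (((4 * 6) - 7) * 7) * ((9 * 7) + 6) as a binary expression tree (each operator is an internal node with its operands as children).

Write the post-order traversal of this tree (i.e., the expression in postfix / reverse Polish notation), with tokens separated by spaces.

4 6 * 7 - 7 * 9 7 * 6 + *

Post-order on an expression tree gives postfix notation: for each operator, emit left operand, right operand, then the operator.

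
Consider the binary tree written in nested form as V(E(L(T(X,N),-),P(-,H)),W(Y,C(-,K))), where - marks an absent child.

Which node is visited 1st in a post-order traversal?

Post-order visits the left subtree, then the right subtree, then the node.
At V: go left to E.
  At E: go left to L.
    At L: go left to T.
      At T: go left to X.
        X is a leaf — visit X.
      At T: go right to N.
        N is a leaf — visit N.
      Visit T.
    At L: no right child.
    Visit L.
  At E: go right to P.
    At P: no left child.
    At P: go right to H.
      H is a leaf — visit H.
    Visit P.
  Visit E.
At V: go right to W.
  At W: go left to Y.
    Y is a leaf — visit Y.
  At W: go right to C.
    At C: no left child.
    At C: go right to K.
      K is a leaf — visit K.
    Visit C.
  Visit W.
Visit V.
Full post-order sequence: X, N, T, L, H, P, E, Y, K, C, W, V.

X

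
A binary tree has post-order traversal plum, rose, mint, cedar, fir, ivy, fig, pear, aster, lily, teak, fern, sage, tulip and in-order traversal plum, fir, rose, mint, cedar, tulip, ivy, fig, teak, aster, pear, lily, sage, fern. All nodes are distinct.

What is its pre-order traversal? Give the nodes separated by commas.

The last element of post-order is the root; it splits in-order into left and right subtrees.
Root tulip: left subtree has 5 nodes {plum, fir, rose, mint, cedar}, right has 8 {ivy, fig, teak, aster, pear, lily, sage, fern}.
  Root fir: left subtree has 1 node {plum}, right has 3 {rose, mint, cedar}.
    Root cedar: left subtree has 2 nodes {rose, mint}, right has 0 { }.
      Root mint: left subtree has 1 node {rose}, right has 0 { }.
  Root sage: left subtree has 6 nodes {ivy, fig, teak, aster, pear, lily}, right has 1 {fern}.
    Root teak: left subtree has 2 nodes {ivy, fig}, right has 3 {aster, pear, lily}.
      Root fig: left subtree has 1 node {ivy}, right has 0 { }.
      Root lily: left subtree has 2 nodes {aster, pear}, right has 0 { }.
        Root aster: left subtree has 0 nodes { }, right has 1 {pear}.

tulip, fir, plum, cedar, mint, rose, sage, teak, fig, ivy, lily, aster, pear, fern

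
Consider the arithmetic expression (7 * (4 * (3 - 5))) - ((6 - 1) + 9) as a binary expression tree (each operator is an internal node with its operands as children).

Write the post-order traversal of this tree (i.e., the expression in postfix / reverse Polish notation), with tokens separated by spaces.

7 4 3 5 - * * 6 1 - 9 + -

Post-order on an expression tree gives postfix notation: for each operator, emit left operand, right operand, then the operator.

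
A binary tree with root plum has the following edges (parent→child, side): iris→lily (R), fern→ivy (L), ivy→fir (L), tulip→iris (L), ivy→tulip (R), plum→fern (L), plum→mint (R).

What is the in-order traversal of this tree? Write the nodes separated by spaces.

fir ivy iris lily tulip fern plum mint

In-order visits the left subtree, then the node, then the right subtree.
At plum: go left to fern.
  At fern: go left to ivy.
    At ivy: go left to fir.
      fir is a leaf — visit fir.
    Visit ivy.
    At ivy: go right to tulip.
      At tulip: go left to iris.
        At iris: no left child.
        Visit iris.
        At iris: go right to lily.
          lily is a leaf — visit lily.
      Visit tulip.
      At tulip: no right child.
  Visit fern.
  At fern: no right child.
Visit plum.
At plum: go right to mint.
  mint is a leaf — visit mint.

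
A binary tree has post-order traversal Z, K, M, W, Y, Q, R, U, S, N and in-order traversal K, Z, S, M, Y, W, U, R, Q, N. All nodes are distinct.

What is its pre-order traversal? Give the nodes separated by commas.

N, S, K, Z, U, Y, M, W, R, Q

The last element of post-order is the root; it splits in-order into left and right subtrees.
Root N: left subtree has 9 nodes {K, Z, S, M, Y, W, U, R, Q}, right has 0 { }.
  Root S: left subtree has 2 nodes {K, Z}, right has 6 {M, Y, W, U, R, Q}.
    Root K: left subtree has 0 nodes { }, right has 1 {Z}.
    Root U: left subtree has 3 nodes {M, Y, W}, right has 2 {R, Q}.
      Root Y: left subtree has 1 node {M}, right has 1 {W}.
      Root R: left subtree has 0 nodes { }, right has 1 {Q}.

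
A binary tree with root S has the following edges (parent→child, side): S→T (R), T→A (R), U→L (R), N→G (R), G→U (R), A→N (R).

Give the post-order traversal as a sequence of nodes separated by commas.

Post-order visits the left subtree, then the right subtree, then the node.
At S: no left child.
At S: go right to T.
  At T: no left child.
  At T: go right to A.
    At A: no left child.
    At A: go right to N.
      At N: no left child.
      At N: go right to G.
        At G: no left child.
        At G: go right to U.
          At U: no left child.
          At U: go right to L.
            L is a leaf — visit L.
          Visit U.
        Visit G.
      Visit N.
    Visit A.
  Visit T.
Visit S.

L, U, G, N, A, T, S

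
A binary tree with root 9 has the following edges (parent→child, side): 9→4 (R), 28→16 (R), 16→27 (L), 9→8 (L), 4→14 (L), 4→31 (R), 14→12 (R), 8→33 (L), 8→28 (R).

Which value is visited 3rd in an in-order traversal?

In-order visits the left subtree, then the node, then the right subtree.
At 9: go left to 8.
  At 8: go left to 33.
    33 is a leaf — visit 33.
  Visit 8.
  At 8: go right to 28.
    At 28: no left child.
    Visit 28.
    At 28: go right to 16.
      At 16: go left to 27.
        27 is a leaf — visit 27.
      Visit 16.
      At 16: no right child.
Visit 9.
At 9: go right to 4.
  At 4: go left to 14.
    At 14: no left child.
    Visit 14.
    At 14: go right to 12.
      12 is a leaf — visit 12.
  Visit 4.
  At 4: go right to 31.
    31 is a leaf — visit 31.
Full in-order sequence: 33, 8, 28, 27, 16, 9, 14, 12, 4, 31.

28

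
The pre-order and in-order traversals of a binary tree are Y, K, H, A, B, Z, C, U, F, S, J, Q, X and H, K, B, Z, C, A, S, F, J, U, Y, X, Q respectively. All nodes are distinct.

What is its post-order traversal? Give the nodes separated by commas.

The first element of pre-order is the root; it splits in-order into left and right subtrees.
Root Y: left subtree has 10 nodes {H, K, B, Z, C, A, S, F, J, U}, right has 2 {X, Q}.
  Root K: left subtree has 1 node {H}, right has 8 {B, Z, C, A, S, F, J, U}.
    Root A: left subtree has 3 nodes {B, Z, C}, right has 4 {S, F, J, U}.
      Root B: left subtree has 0 nodes { }, right has 2 {Z, C}.
        Root Z: left subtree has 0 nodes { }, right has 1 {C}.
      Root U: left subtree has 3 nodes {S, F, J}, right has 0 { }.
        Root F: left subtree has 1 node {S}, right has 1 {J}.
  Root Q: left subtree has 1 node {X}, right has 0 { }.

H, C, Z, B, S, J, F, U, A, K, X, Q, Y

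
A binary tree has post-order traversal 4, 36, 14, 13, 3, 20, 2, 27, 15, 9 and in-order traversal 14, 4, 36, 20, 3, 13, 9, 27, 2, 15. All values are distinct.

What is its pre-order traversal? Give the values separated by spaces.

9 20 14 36 4 3 13 15 27 2

The last element of post-order is the root; it splits in-order into left and right subtrees.
Root 9: left subtree has 6 nodes {14, 4, 36, 20, 3, 13}, right has 3 {27, 2, 15}.
  Root 20: left subtree has 3 nodes {14, 4, 36}, right has 2 {3, 13}.
    Root 14: left subtree has 0 nodes { }, right has 2 {4, 36}.
      Root 36: left subtree has 1 node {4}, right has 0 { }.
    Root 3: left subtree has 0 nodes { }, right has 1 {13}.
  Root 15: left subtree has 2 nodes {27, 2}, right has 0 { }.
    Root 27: left subtree has 0 nodes { }, right has 1 {2}.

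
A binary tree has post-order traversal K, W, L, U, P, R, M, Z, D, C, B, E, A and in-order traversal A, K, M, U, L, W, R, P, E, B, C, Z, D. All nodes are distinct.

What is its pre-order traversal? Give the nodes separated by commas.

The last element of post-order is the root; it splits in-order into left and right subtrees.
Root A: left subtree has 0 nodes { }, right has 12 {K, M, U, L, W, R, P, E, B, C, Z, D}.
  Root E: left subtree has 7 nodes {K, M, U, L, W, R, P}, right has 4 {B, C, Z, D}.
    Root M: left subtree has 1 node {K}, right has 5 {U, L, W, R, P}.
      Root R: left subtree has 3 nodes {U, L, W}, right has 1 {P}.
        Root U: left subtree has 0 nodes { }, right has 2 {L, W}.
          Root L: left subtree has 0 nodes { }, right has 1 {W}.
    Root B: left subtree has 0 nodes { }, right has 3 {C, Z, D}.
      Root C: left subtree has 0 nodes { }, right has 2 {Z, D}.
        Root D: left subtree has 1 node {Z}, right has 0 { }.

A, E, M, K, R, U, L, W, P, B, C, D, Z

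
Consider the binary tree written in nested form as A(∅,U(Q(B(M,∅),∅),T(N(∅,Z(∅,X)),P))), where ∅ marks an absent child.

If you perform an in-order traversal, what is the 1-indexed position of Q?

In-order visits the left subtree, then the node, then the right subtree.
At A: no left child.
Visit A.
At A: go right to U.
  At U: go left to Q.
    At Q: go left to B.
      At B: go left to M.
        M is a leaf — visit M.
      Visit B.
      At B: no right child.
    Visit Q.
    At Q: no right child.
  Visit U.
  At U: go right to T.
    At T: go left to N.
      At N: no left child.
      Visit N.
      At N: go right to Z.
        At Z: no left child.
        Visit Z.
        At Z: go right to X.
          X is a leaf — visit X.
    Visit T.
    At T: go right to P.
      P is a leaf — visit P.
Full in-order sequence: A, M, B, Q, U, N, Z, X, T, P.

4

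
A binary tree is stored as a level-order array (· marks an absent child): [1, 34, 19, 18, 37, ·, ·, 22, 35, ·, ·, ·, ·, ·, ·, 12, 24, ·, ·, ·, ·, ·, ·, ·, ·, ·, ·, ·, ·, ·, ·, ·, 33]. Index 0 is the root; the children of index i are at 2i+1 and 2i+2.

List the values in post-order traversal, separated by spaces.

Post-order visits the left subtree, then the right subtree, then the node.
At 1: go left to 34.
  At 34: go left to 18.
    At 18: go left to 22.
      At 22: go left to 12.
        At 12: no left child.
        At 12: go right to 33.
          33 is a leaf — visit 33.
        Visit 12.
      At 22: go right to 24.
        24 is a leaf — visit 24.
      Visit 22.
    At 18: go right to 35.
      35 is a leaf — visit 35.
    Visit 18.
  At 34: go right to 37.
    37 is a leaf — visit 37.
  Visit 34.
At 1: go right to 19.
  19 is a leaf — visit 19.
Visit 1.

33 12 24 22 35 18 37 34 19 1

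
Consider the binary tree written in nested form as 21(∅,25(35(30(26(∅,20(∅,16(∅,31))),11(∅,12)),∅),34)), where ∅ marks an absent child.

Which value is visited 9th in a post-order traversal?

34

Post-order visits the left subtree, then the right subtree, then the node.
At 21: no left child.
At 21: go right to 25.
  At 25: go left to 35.
    At 35: go left to 30.
      At 30: go left to 26.
        At 26: no left child.
        At 26: go right to 20.
          At 20: no left child.
          At 20: go right to 16.
            At 16: no left child.
            At 16: go right to 31.
              31 is a leaf — visit 31.
            Visit 16.
          Visit 20.
        Visit 26.
      At 30: go right to 11.
        At 11: no left child.
        At 11: go right to 12.
          12 is a leaf — visit 12.
        Visit 11.
      Visit 30.
    At 35: no right child.
    Visit 35.
  At 25: go right to 34.
    34 is a leaf — visit 34.
  Visit 25.
Visit 21.
Full post-order sequence: 31, 16, 20, 26, 12, 11, 30, 35, 34, 25, 21.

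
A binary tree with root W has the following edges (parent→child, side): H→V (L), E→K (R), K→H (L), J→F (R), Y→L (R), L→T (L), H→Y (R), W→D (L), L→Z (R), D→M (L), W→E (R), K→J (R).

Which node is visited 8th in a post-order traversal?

H

Post-order visits the left subtree, then the right subtree, then the node.
At W: go left to D.
  At D: go left to M.
    M is a leaf — visit M.
  At D: no right child.
  Visit D.
At W: go right to E.
  At E: no left child.
  At E: go right to K.
    At K: go left to H.
      At H: go left to V.
        V is a leaf — visit V.
      At H: go right to Y.
        At Y: no left child.
        At Y: go right to L.
          At L: go left to T.
            T is a leaf — visit T.
          At L: go right to Z.
            Z is a leaf — visit Z.
          Visit L.
        Visit Y.
      Visit H.
    At K: go right to J.
      At J: no left child.
      At J: go right to F.
        F is a leaf — visit F.
      Visit J.
    Visit K.
  Visit E.
Visit W.
Full post-order sequence: M, D, V, T, Z, L, Y, H, F, J, K, E, W.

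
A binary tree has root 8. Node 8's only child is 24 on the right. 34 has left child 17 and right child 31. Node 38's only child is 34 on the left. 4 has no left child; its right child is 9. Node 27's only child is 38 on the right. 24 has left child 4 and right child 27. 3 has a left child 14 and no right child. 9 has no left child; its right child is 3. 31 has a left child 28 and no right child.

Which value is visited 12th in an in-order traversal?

In-order visits the left subtree, then the node, then the right subtree.
At 8: no left child.
Visit 8.
At 8: go right to 24.
  At 24: go left to 4.
    At 4: no left child.
    Visit 4.
    At 4: go right to 9.
      At 9: no left child.
      Visit 9.
      At 9: go right to 3.
        At 3: go left to 14.
          14 is a leaf — visit 14.
        Visit 3.
        At 3: no right child.
  Visit 24.
  At 24: go right to 27.
    At 27: no left child.
    Visit 27.
    At 27: go right to 38.
      At 38: go left to 34.
        At 34: go left to 17.
          17 is a leaf — visit 17.
        Visit 34.
        At 34: go right to 31.
          At 31: go left to 28.
            28 is a leaf — visit 28.
          Visit 31.
          At 31: no right child.
      Visit 38.
      At 38: no right child.
Full in-order sequence: 8, 4, 9, 14, 3, 24, 27, 17, 34, 28, 31, 38.

38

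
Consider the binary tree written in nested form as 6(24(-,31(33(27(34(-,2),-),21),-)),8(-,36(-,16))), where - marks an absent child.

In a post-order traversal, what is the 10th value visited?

8

Post-order visits the left subtree, then the right subtree, then the node.
At 6: go left to 24.
  At 24: no left child.
  At 24: go right to 31.
    At 31: go left to 33.
      At 33: go left to 27.
        At 27: go left to 34.
          At 34: no left child.
          At 34: go right to 2.
            2 is a leaf — visit 2.
          Visit 34.
        At 27: no right child.
        Visit 27.
      At 33: go right to 21.
        21 is a leaf — visit 21.
      Visit 33.
    At 31: no right child.
    Visit 31.
  Visit 24.
At 6: go right to 8.
  At 8: no left child.
  At 8: go right to 36.
    At 36: no left child.
    At 36: go right to 16.
      16 is a leaf — visit 16.
    Visit 36.
  Visit 8.
Visit 6.
Full post-order sequence: 2, 34, 27, 21, 33, 31, 24, 16, 36, 8, 6.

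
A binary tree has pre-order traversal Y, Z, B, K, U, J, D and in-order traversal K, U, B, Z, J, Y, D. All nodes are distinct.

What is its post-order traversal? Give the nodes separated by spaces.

U K B J Z D Y

The first element of pre-order is the root; it splits in-order into left and right subtrees.
Root Y: left subtree has 5 nodes {K, U, B, Z, J}, right has 1 {D}.
  Root Z: left subtree has 3 nodes {K, U, B}, right has 1 {J}.
    Root B: left subtree has 2 nodes {K, U}, right has 0 { }.
      Root K: left subtree has 0 nodes { }, right has 1 {U}.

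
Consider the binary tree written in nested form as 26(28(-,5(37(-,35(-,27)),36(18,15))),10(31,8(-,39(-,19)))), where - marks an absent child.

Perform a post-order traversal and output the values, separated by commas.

Post-order visits the left subtree, then the right subtree, then the node.
At 26: go left to 28.
  At 28: no left child.
  At 28: go right to 5.
    At 5: go left to 37.
      At 37: no left child.
      At 37: go right to 35.
        At 35: no left child.
        At 35: go right to 27.
          27 is a leaf — visit 27.
        Visit 35.
      Visit 37.
    At 5: go right to 36.
      At 36: go left to 18.
        18 is a leaf — visit 18.
      At 36: go right to 15.
        15 is a leaf — visit 15.
      Visit 36.
    Visit 5.
  Visit 28.
At 26: go right to 10.
  At 10: go left to 31.
    31 is a leaf — visit 31.
  At 10: go right to 8.
    At 8: no left child.
    At 8: go right to 39.
      At 39: no left child.
      At 39: go right to 19.
        19 is a leaf — visit 19.
      Visit 39.
    Visit 8.
  Visit 10.
Visit 26.

27, 35, 37, 18, 15, 36, 5, 28, 31, 19, 39, 8, 10, 26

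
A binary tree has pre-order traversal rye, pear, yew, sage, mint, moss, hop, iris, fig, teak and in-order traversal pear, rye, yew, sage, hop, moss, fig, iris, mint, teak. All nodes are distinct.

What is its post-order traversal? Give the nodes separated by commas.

The first element of pre-order is the root; it splits in-order into left and right subtrees.
Root rye: left subtree has 1 node {pear}, right has 8 {yew, sage, hop, moss, fig, iris, mint, teak}.
  Root yew: left subtree has 0 nodes { }, right has 7 {sage, hop, moss, fig, iris, mint, teak}.
    Root sage: left subtree has 0 nodes { }, right has 6 {hop, moss, fig, iris, mint, teak}.
      Root mint: left subtree has 4 nodes {hop, moss, fig, iris}, right has 1 {teak}.
        Root moss: left subtree has 1 node {hop}, right has 2 {fig, iris}.
          Root iris: left subtree has 1 node {fig}, right has 0 { }.

pear, hop, fig, iris, moss, teak, mint, sage, yew, rye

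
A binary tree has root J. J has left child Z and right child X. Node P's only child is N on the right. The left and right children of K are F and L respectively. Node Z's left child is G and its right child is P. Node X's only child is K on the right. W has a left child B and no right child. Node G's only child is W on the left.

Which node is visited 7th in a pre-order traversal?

Pre-order visits the node, then its left subtree, then its right subtree.
Visit J.
At J: go left to Z.
  Visit Z.
  At Z: go left to G.
    Visit G.
    At G: go left to W.
      Visit W.
      At W: go left to B.
        B is a leaf — visit B.
      At W: no right child.
    At G: no right child.
  At Z: go right to P.
    Visit P.
    At P: no left child.
    At P: go right to N.
      N is a leaf — visit N.
At J: go right to X.
  Visit X.
  At X: no left child.
  At X: go right to K.
    Visit K.
    At K: go left to F.
      F is a leaf — visit F.
    At K: go right to L.
      L is a leaf — visit L.
Full pre-order sequence: J, Z, G, W, B, P, N, X, K, F, L.

N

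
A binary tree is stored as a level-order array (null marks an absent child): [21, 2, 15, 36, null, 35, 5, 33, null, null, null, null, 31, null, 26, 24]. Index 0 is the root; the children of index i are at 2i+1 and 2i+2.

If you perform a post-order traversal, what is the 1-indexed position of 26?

Post-order visits the left subtree, then the right subtree, then the node.
At 21: go left to 2.
  At 2: go left to 36.
    At 36: go left to 33.
      At 33: go left to 24.
        24 is a leaf — visit 24.
      At 33: no right child.
      Visit 33.
    At 36: no right child.
    Visit 36.
  At 2: no right child.
  Visit 2.
At 21: go right to 15.
  At 15: go left to 35.
    At 35: no left child.
    At 35: go right to 31.
      31 is a leaf — visit 31.
    Visit 35.
  At 15: go right to 5.
    At 5: no left child.
    At 5: go right to 26.
      26 is a leaf — visit 26.
    Visit 5.
  Visit 15.
Visit 21.
Full post-order sequence: 24, 33, 36, 2, 31, 35, 26, 5, 15, 21.

7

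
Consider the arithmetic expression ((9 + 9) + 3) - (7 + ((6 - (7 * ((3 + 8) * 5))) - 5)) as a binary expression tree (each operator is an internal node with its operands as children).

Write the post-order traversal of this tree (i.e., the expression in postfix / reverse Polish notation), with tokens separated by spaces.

9 9 + 3 + 7 6 7 3 8 + 5 * * - 5 - + -

Post-order on an expression tree gives postfix notation: for each operator, emit left operand, right operand, then the operator.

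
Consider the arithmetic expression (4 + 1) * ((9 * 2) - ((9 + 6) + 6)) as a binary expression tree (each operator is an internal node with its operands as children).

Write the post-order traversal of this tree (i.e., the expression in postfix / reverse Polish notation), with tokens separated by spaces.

4 1 + 9 2 * 9 6 + 6 + - *

Post-order on an expression tree gives postfix notation: for each operator, emit left operand, right operand, then the operator.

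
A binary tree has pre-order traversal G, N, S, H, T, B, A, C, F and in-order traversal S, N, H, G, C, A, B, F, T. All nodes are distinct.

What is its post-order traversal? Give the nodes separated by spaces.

The first element of pre-order is the root; it splits in-order into left and right subtrees.
Root G: left subtree has 3 nodes {S, N, H}, right has 5 {C, A, B, F, T}.
  Root N: left subtree has 1 node {S}, right has 1 {H}.
  Root T: left subtree has 4 nodes {C, A, B, F}, right has 0 { }.
    Root B: left subtree has 2 nodes {C, A}, right has 1 {F}.
      Root A: left subtree has 1 node {C}, right has 0 { }.

S H N C A F B T G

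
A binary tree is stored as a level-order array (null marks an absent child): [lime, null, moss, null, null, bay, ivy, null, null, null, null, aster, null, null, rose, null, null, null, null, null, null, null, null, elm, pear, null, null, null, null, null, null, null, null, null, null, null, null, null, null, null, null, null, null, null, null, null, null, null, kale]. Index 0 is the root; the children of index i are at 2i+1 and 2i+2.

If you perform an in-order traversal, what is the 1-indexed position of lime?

In-order visits the left subtree, then the node, then the right subtree.
At lime: no left child.
Visit lime.
At lime: go right to moss.
  At moss: go left to bay.
    At bay: go left to aster.
      At aster: go left to elm.
        At elm: no left child.
        Visit elm.
        At elm: go right to kale.
          kale is a leaf — visit kale.
      Visit aster.
      At aster: go right to pear.
        pear is a leaf — visit pear.
    Visit bay.
    At bay: no right child.
  Visit moss.
  At moss: go right to ivy.
    At ivy: no left child.
    Visit ivy.
    At ivy: go right to rose.
      rose is a leaf — visit rose.
Full in-order sequence: lime, elm, kale, aster, pear, bay, moss, ivy, rose.

1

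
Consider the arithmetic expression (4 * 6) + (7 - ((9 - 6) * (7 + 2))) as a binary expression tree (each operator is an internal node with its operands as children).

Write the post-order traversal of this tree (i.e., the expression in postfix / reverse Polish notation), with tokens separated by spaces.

Post-order on an expression tree gives postfix notation: for each operator, emit left operand, right operand, then the operator.

4 6 * 7 9 6 - 7 2 + * - +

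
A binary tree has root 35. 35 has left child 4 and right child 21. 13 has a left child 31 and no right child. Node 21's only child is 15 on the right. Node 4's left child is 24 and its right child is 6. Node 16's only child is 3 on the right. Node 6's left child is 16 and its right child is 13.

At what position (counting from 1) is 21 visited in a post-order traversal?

9

Post-order visits the left subtree, then the right subtree, then the node.
At 35: go left to 4.
  At 4: go left to 24.
    24 is a leaf — visit 24.
  At 4: go right to 6.
    At 6: go left to 16.
      At 16: no left child.
      At 16: go right to 3.
        3 is a leaf — visit 3.
      Visit 16.
    At 6: go right to 13.
      At 13: go left to 31.
        31 is a leaf — visit 31.
      At 13: no right child.
      Visit 13.
    Visit 6.
  Visit 4.
At 35: go right to 21.
  At 21: no left child.
  At 21: go right to 15.
    15 is a leaf — visit 15.
  Visit 21.
Visit 35.
Full post-order sequence: 24, 3, 16, 31, 13, 6, 4, 15, 21, 35.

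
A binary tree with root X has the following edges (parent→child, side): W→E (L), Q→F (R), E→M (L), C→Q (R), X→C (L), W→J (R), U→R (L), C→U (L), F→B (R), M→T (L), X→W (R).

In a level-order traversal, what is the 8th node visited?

R

Level-order visits nodes level by level from the root, left to right within each level.
Level 0: X
Level 1: C, W
Level 2: U, Q, E, J
Level 3: R, F, M
Level 4: B, T
Full level-order sequence: X, C, W, U, Q, E, J, R, F, M, B, T.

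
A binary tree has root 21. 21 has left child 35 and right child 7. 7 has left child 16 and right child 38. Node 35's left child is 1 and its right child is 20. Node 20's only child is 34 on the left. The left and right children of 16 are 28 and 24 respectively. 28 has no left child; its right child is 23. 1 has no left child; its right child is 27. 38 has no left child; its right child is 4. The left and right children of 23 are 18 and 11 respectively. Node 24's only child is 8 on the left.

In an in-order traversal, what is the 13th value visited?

In-order visits the left subtree, then the node, then the right subtree.
At 21: go left to 35.
  At 35: go left to 1.
    At 1: no left child.
    Visit 1.
    At 1: go right to 27.
      27 is a leaf — visit 27.
  Visit 35.
  At 35: go right to 20.
    At 20: go left to 34.
      34 is a leaf — visit 34.
    Visit 20.
    At 20: no right child.
Visit 21.
At 21: go right to 7.
  At 7: go left to 16.
    At 16: go left to 28.
      At 28: no left child.
      Visit 28.
      At 28: go right to 23.
        At 23: go left to 18.
          18 is a leaf — visit 18.
        Visit 23.
        At 23: go right to 11.
          11 is a leaf — visit 11.
    Visit 16.
    At 16: go right to 24.
      At 24: go left to 8.
        8 is a leaf — visit 8.
      Visit 24.
      At 24: no right child.
  Visit 7.
  At 7: go right to 38.
    At 38: no left child.
    Visit 38.
    At 38: go right to 4.
      4 is a leaf — visit 4.
Full in-order sequence: 1, 27, 35, 34, 20, 21, 28, 18, 23, 11, 16, 8, 24, 7, 38, 4.

24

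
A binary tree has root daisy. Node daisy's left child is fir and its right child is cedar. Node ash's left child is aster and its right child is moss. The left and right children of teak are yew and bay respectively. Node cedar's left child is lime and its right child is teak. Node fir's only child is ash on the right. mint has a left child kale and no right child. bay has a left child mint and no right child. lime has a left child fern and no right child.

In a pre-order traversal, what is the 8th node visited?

fern

Pre-order visits the node, then its left subtree, then its right subtree.
Visit daisy.
At daisy: go left to fir.
  Visit fir.
  At fir: no left child.
  At fir: go right to ash.
    Visit ash.
    At ash: go left to aster.
      aster is a leaf — visit aster.
    At ash: go right to moss.
      moss is a leaf — visit moss.
At daisy: go right to cedar.
  Visit cedar.
  At cedar: go left to lime.
    Visit lime.
    At lime: go left to fern.
      fern is a leaf — visit fern.
    At lime: no right child.
  At cedar: go right to teak.
    Visit teak.
    At teak: go left to yew.
      yew is a leaf — visit yew.
    At teak: go right to bay.
      Visit bay.
      At bay: go left to mint.
        Visit mint.
        At mint: go left to kale.
          kale is a leaf — visit kale.
        At mint: no right child.
      At bay: no right child.
Full pre-order sequence: daisy, fir, ash, aster, moss, cedar, lime, fern, teak, yew, bay, mint, kale.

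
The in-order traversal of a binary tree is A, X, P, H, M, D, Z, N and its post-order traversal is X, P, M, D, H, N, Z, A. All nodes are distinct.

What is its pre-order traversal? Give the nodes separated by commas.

A, Z, H, P, X, D, M, N

The last element of post-order is the root; it splits in-order into left and right subtrees.
Root A: left subtree has 0 nodes { }, right has 7 {X, P, H, M, D, Z, N}.
  Root Z: left subtree has 5 nodes {X, P, H, M, D}, right has 1 {N}.
    Root H: left subtree has 2 nodes {X, P}, right has 2 {M, D}.
      Root P: left subtree has 1 node {X}, right has 0 { }.
      Root D: left subtree has 1 node {M}, right has 0 { }.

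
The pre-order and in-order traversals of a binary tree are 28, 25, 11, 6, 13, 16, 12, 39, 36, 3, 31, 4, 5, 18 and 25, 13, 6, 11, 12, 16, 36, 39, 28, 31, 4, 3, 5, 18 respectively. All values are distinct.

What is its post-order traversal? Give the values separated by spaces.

The first element of pre-order is the root; it splits in-order into left and right subtrees.
Root 28: left subtree has 8 nodes {25, 13, 6, 11, 12, 16, 36, 39}, right has 5 {31, 4, 3, 5, 18}.
  Root 25: left subtree has 0 nodes { }, right has 7 {13, 6, 11, 12, 16, 36, 39}.
    Root 11: left subtree has 2 nodes {13, 6}, right has 4 {12, 16, 36, 39}.
      Root 6: left subtree has 1 node {13}, right has 0 { }.
      Root 16: left subtree has 1 node {12}, right has 2 {36, 39}.
        Root 39: left subtree has 1 node {36}, right has 0 { }.
  Root 3: left subtree has 2 nodes {31, 4}, right has 2 {5, 18}.
    Root 31: left subtree has 0 nodes { }, right has 1 {4}.
    Root 5: left subtree has 0 nodes { }, right has 1 {18}.

13 6 12 36 39 16 11 25 4 31 18 5 3 28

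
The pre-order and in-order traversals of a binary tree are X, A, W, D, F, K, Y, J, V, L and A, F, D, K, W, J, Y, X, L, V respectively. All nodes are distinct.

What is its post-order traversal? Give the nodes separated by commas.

F, K, D, J, Y, W, A, L, V, X

The first element of pre-order is the root; it splits in-order into left and right subtrees.
Root X: left subtree has 7 nodes {A, F, D, K, W, J, Y}, right has 2 {L, V}.
  Root A: left subtree has 0 nodes { }, right has 6 {F, D, K, W, J, Y}.
    Root W: left subtree has 3 nodes {F, D, K}, right has 2 {J, Y}.
      Root D: left subtree has 1 node {F}, right has 1 {K}.
      Root Y: left subtree has 1 node {J}, right has 0 { }.
  Root V: left subtree has 1 node {L}, right has 0 { }.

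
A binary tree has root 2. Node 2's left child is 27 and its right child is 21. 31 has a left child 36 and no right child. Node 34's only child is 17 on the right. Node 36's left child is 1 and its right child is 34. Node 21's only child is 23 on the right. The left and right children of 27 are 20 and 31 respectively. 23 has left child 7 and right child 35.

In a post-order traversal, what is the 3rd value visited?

17

Post-order visits the left subtree, then the right subtree, then the node.
At 2: go left to 27.
  At 27: go left to 20.
    20 is a leaf — visit 20.
  At 27: go right to 31.
    At 31: go left to 36.
      At 36: go left to 1.
        1 is a leaf — visit 1.
      At 36: go right to 34.
        At 34: no left child.
        At 34: go right to 17.
          17 is a leaf — visit 17.
        Visit 34.
      Visit 36.
    At 31: no right child.
    Visit 31.
  Visit 27.
At 2: go right to 21.
  At 21: no left child.
  At 21: go right to 23.
    At 23: go left to 7.
      7 is a leaf — visit 7.
    At 23: go right to 35.
      35 is a leaf — visit 35.
    Visit 23.
  Visit 21.
Visit 2.
Full post-order sequence: 20, 1, 17, 34, 36, 31, 27, 7, 35, 23, 21, 2.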